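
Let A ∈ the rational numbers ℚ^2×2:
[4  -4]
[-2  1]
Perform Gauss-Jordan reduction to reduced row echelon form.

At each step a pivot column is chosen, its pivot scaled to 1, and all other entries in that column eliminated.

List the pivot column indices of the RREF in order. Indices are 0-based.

step 1: normalize row 0 (÷4) = (1, -1)
  row 1: subtract -2×row0 = (0, -1)
step 2: normalize row 1 (÷-1) = (0, 1)
  row 0: subtract -1×row1 = (1, 0)

pivot columns: 0, 1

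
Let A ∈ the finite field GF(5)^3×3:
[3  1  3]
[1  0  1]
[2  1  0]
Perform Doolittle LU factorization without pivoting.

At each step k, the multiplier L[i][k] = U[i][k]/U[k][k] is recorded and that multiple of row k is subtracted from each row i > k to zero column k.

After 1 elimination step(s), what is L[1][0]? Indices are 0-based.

L[1][0] = 2

[col 0] pivot 3
  R1 -= 2*R0 → (0, 3, 0)  (L[1][0] := 2)
  R2 -= 4*R0 → (0, 2, 3)  (L[2][0] := 4)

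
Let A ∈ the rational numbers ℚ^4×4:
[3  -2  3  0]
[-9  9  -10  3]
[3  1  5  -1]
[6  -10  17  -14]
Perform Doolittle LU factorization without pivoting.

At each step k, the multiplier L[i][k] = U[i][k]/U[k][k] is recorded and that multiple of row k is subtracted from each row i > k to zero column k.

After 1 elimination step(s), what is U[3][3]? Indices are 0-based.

U[3][3] = -14

k=0: U[0][0]=3
  eliminate (1,0): mult=-3, new row 1: (0, 3, -1, 3); set L[1][0]=-3
  eliminate (2,0): mult=1, new row 2: (0, 3, 2, -1); set L[2][0]=1
  eliminate (3,0): mult=2, new row 3: (0, -6, 11, -14); set L[3][0]=2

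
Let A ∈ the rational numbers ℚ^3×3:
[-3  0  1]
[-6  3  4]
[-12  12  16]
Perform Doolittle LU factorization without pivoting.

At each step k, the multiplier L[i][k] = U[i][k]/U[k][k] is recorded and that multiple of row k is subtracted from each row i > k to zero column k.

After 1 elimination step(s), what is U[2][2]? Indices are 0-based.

U[2][2] = 12

Step 1: pivot at (0,0) is -3.
  row1 ← row1 − (2)·row0  ⇒  L[1][0]=2, U row1=(0, 3, 2)
  row2 ← row2 − (4)·row0  ⇒  L[2][0]=4, U row2=(0, 12, 12)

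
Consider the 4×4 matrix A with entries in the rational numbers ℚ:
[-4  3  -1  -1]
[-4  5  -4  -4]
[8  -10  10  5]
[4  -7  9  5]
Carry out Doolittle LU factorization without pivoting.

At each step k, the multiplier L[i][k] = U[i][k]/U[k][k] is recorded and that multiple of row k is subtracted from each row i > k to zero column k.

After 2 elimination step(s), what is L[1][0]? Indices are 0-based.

[col 0] pivot -4
  R1 -= 1*R0 → (0, 2, -3, -3)  (L[1][0] := 1)
  R2 -= -2*R0 → (0, -4, 8, 3)  (L[2][0] := -2)
  R3 -= -1*R0 → (0, -4, 8, 4)  (L[3][0] := -1)
[col 1] pivot 2
  R2 -= -2*R1 → (0, 0, 2, -3)  (L[2][1] := -2)
  R3 -= -2*R1 → (0, 0, 2, -2)  (L[3][1] := -2)

L[1][0] = 1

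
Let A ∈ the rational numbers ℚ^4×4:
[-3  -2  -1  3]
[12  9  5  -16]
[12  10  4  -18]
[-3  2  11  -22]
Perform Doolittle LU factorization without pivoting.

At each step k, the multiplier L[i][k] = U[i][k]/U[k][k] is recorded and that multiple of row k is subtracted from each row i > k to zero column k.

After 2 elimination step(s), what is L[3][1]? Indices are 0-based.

Step 1: pivot at (0,0) is -3.
  row1 ← row1 − (-4)·row0  ⇒  L[1][0]=-4, U row1=(0, 1, 1, -4)
  row2 ← row2 − (-4)·row0  ⇒  L[2][0]=-4, U row2=(0, 2, 0, -6)
  row3 ← row3 − (1)·row0  ⇒  L[3][0]=1, U row3=(0, 4, 12, -25)
Step 2: pivot at (1,1) is 1.
  row2 ← row2 − (2)·row1  ⇒  L[2][1]=2, U row2=(0, 0, -2, 2)
  row3 ← row3 − (4)·row1  ⇒  L[3][1]=4, U row3=(0, 0, 8, -9)

L[3][1] = 4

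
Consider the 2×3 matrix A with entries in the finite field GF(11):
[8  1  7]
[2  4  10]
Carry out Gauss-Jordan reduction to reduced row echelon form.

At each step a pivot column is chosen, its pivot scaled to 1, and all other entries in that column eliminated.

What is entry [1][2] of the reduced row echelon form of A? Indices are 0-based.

[1] R0 /= 8  ⇒  (1, 7, 5)
     R1 -= 2·R0  ⇒  (0, 1, 0)
[2] R1 /= 1  ⇒  (0, 1, 0)
     R0 -= 7·R1  ⇒  (1, 0, 5)

M[1][2] = 0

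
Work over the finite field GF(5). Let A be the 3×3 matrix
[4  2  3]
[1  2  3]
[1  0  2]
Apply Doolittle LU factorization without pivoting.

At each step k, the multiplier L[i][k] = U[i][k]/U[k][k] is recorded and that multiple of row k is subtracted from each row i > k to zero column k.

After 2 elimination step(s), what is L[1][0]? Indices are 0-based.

[col 0] pivot 4
  R1 -= 4*R0 → (0, 4, 1)  (L[1][0] := 4)
  R2 -= 4*R0 → (0, 2, 0)  (L[2][0] := 4)
[col 1] pivot 4
  R2 -= 3*R1 → (0, 0, 2)  (L[2][1] := 3)

L[1][0] = 4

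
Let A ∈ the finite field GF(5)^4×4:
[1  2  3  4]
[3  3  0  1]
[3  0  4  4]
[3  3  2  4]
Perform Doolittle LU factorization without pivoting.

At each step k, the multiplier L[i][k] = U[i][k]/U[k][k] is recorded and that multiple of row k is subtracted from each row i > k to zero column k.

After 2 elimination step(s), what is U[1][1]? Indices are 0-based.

U[1][1] = 2

Step 1: pivot at (0,0) is 1.
  row1 ← row1 − (3)·row0  ⇒  L[1][0]=3, U row1=(0, 2, 1, 4)
  row2 ← row2 − (3)·row0  ⇒  L[2][0]=3, U row2=(0, 4, 0, 2)
  row3 ← row3 − (3)·row0  ⇒  L[3][0]=3, U row3=(0, 2, 3, 2)
Step 2: pivot at (1,1) is 2.
  row2 ← row2 − (2)·row1  ⇒  L[2][1]=2, U row2=(0, 0, 3, 4)
  row3 ← row3 − (1)·row1  ⇒  L[3][1]=1, U row3=(0, 0, 2, 3)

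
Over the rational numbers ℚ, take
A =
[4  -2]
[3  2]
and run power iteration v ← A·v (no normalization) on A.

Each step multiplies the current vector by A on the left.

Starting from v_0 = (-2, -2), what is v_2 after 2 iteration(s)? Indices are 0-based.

v_0 = (-2, -2).
v_1 = A·v_0 = (-4, -10).
v_2 = A·v_1 = (4, -32).

v_2 = (4, -32)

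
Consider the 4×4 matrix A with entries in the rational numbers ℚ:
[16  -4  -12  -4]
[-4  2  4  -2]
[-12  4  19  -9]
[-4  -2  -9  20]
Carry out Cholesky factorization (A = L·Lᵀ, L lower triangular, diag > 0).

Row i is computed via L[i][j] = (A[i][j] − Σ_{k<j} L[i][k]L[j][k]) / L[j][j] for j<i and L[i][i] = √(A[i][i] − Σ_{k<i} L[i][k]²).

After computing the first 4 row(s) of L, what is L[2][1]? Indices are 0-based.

L[2][1] = 1

Step 1: L[0][0] = √(16) = 4.
  L[1][0] = (-4) / L[0][0] = -1.
Step 2: L[1][1] = √(1) = 1.
  L[2][0] = (-12) / L[0][0] = -3.
  L[2][1] = (1) / L[1][1] = 1.
Step 3: L[2][2] = √(9) = 3.
  L[3][0] = (-4) / L[0][0] = -1.
  L[3][1] = (-3) / L[1][1] = -3.
  L[3][2] = (-9) / L[2][2] = -3.
Step 4: L[3][3] = √(1) = 1.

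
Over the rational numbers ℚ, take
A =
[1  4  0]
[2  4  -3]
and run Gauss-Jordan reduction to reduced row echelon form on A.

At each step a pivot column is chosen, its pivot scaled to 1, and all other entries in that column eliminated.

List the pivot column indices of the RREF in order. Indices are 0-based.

pivot(0,0)=1: scale R0 → (1, 4, 0)
  clear (1,0): R1 −= (2)R0 → (0, -4, -3)
pivot(1,1)=-4: scale R1 → (0, 1, 3/4)
  clear (0,1): R0 −= (4)R1 → (1, 0, -3)

pivot columns: 0, 1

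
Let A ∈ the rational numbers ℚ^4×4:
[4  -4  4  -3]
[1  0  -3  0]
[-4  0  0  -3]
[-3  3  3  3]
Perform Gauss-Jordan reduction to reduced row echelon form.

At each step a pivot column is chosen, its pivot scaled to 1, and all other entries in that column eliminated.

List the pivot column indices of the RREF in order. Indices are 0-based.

pivot columns: 0, 1, 2, 3

[1] R0 /= 4  ⇒  (1, -1, 1, -3/4)
     R1 -= 1·R0  ⇒  (0, 1, -4, 3/4)
     R2 -= -4·R0  ⇒  (0, -4, 4, -6)
     R3 -= -3·R0  ⇒  (0, 0, 6, 3/4)
[2] R1 /= 1  ⇒  (0, 1, -4, 3/4)
     R0 -= -1·R1  ⇒  (1, 0, -3, 0)
     R2 -= -4·R1  ⇒  (0, 0, -12, -3)
[3] R2 /= -12  ⇒  (0, 0, 1, 1/4)
     R0 -= -3·R2  ⇒  (1, 0, 0, 3/4)
     R1 -= -4·R2  ⇒  (0, 1, 0, 7/4)
     R3 -= 6·R2  ⇒  (0, 0, 0, -3/4)
[4] R3 /= -3/4  ⇒  (0, 0, 0, 1)
     R0 -= 3/4·R3  ⇒  (1, 0, 0, 0)
     R1 -= 7/4·R3  ⇒  (0, 1, 0, 0)
     R2 -= 1/4·R3  ⇒  (0, 0, 1, 0)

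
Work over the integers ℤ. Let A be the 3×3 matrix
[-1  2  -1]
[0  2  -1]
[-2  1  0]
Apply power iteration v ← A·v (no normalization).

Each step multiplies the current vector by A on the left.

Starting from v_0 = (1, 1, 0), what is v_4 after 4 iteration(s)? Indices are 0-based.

v_0 = (1, 1, 0).
v_1 = A·v_0 = (1, 2, -1).
v_2 = A·v_1 = (4, 5, 0).
v_3 = A·v_2 = (6, 10, -3).
v_4 = A·v_3 = (17, 23, -2).

v_4 = (17, 23, -2)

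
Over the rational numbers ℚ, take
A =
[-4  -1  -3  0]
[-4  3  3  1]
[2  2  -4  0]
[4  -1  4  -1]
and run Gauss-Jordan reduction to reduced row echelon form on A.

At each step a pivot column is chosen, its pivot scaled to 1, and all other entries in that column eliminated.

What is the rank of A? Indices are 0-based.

rank = 4

step 1: normalize row 0 (÷-4) = (1, 1/4, 3/4, 0)
  row 1: subtract -4×row0 = (0, 4, 6, 1)
  row 2: subtract 2×row0 = (0, 3/2, -11/2, 0)
  row 3: subtract 4×row0 = (0, -2, 1, -1)
step 2: normalize row 1 (÷4) = (0, 1, 3/2, 1/4)
  row 0: subtract 1/4×row1 = (1, 0, 3/8, -1/16)
  row 2: subtract 3/2×row1 = (0, 0, -31/4, -3/8)
  row 3: subtract -2×row1 = (0, 0, 4, -1/2)
step 3: normalize row 2 (÷-31/4) = (0, 0, 1, 3/62)
  row 0: subtract 3/8×row2 = (1, 0, 0, -5/62)
  row 1: subtract 3/2×row2 = (0, 1, 0, 11/62)
  row 3: subtract 4×row2 = (0, 0, 0, -43/62)
step 4: normalize row 3 (÷-43/62) = (0, 0, 0, 1)
  row 0: subtract -5/62×row3 = (1, 0, 0, 0)
  row 1: subtract 11/62×row3 = (0, 1, 0, 0)
  row 2: subtract 3/62×row3 = (0, 0, 1, 0)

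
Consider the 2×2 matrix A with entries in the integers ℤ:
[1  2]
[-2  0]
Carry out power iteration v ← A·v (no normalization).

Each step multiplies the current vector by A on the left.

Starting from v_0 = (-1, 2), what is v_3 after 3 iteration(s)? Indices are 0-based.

v_0 = (-1, 2).
v_1 = A·v_0 = (3, 2).
v_2 = A·v_1 = (7, -6).
v_3 = A·v_2 = (-5, -14).

v_3 = (-5, -14)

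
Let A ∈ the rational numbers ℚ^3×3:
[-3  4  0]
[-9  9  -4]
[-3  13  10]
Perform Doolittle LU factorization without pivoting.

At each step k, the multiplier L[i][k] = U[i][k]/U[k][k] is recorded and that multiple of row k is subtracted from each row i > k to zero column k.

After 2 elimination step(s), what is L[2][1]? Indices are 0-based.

k=0: U[0][0]=-3
  eliminate (1,0): mult=3, new row 1: (0, -3, -4); set L[1][0]=3
  eliminate (2,0): mult=1, new row 2: (0, 9, 10); set L[2][0]=1
k=1: U[1][1]=-3
  eliminate (2,1): mult=-3, new row 2: (0, 0, -2); set L[2][1]=-3

L[2][1] = -3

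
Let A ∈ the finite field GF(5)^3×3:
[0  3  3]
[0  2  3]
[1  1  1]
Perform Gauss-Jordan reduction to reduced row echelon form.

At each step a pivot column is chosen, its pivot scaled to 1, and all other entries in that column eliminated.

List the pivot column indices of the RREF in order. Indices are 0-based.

step 1: exchange rows 0,2
step 1: normalize row 0 (÷1) = (1, 1, 1)
step 2: normalize row 1 (÷2) = (0, 1, 4)
  row 0: subtract 1×row1 = (1, 0, 2)
  row 2: subtract 3×row1 = (0, 0, 1)
step 3: normalize row 2 (÷1) = (0, 0, 1)
  row 0: subtract 2×row2 = (1, 0, 0)
  row 1: subtract 4×row2 = (0, 1, 0)

pivot columns: 0, 1, 2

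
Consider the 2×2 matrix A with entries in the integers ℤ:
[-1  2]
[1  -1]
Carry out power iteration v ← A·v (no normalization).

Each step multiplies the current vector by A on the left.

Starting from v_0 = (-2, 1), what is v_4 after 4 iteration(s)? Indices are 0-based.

v_0 = (-2, 1).
v_1 = A·v_0 = (4, -3).
v_2 = A·v_1 = (-10, 7).
v_3 = A·v_2 = (24, -17).
v_4 = A·v_3 = (-58, 41).

v_4 = (-58, 41)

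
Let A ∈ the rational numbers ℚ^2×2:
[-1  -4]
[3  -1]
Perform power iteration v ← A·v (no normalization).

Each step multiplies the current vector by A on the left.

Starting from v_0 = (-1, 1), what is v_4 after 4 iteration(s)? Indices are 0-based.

v_4 = (-249, -59)

v_0 = (-1, 1).
v_1 = A·v_0 = (-3, -4).
v_2 = A·v_1 = (19, -5).
v_3 = A·v_2 = (1, 62).
v_4 = A·v_3 = (-249, -59).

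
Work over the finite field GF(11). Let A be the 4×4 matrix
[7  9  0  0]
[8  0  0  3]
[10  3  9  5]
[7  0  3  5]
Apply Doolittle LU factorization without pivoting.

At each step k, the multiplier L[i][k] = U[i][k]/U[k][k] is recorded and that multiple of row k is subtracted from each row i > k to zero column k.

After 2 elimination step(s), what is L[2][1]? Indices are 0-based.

L[2][1] = 6

[col 0] pivot 7
  R1 -= 9*R0 → (0, 7, 0, 3)  (L[1][0] := 9)
  R2 -= 3*R0 → (0, 9, 9, 5)  (L[2][0] := 3)
  R3 -= 1*R0 → (0, 2, 3, 5)  (L[3][0] := 1)
[col 1] pivot 7
  R2 -= 6*R1 → (0, 0, 9, 9)  (L[2][1] := 6)
  R3 -= 5*R1 → (0, 0, 3, 1)  (L[3][1] := 5)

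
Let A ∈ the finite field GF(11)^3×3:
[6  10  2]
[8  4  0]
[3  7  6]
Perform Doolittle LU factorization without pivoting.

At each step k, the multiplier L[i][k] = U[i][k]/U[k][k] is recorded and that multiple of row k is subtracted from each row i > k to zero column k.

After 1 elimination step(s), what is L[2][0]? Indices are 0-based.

L[2][0] = 6

Step 1: pivot at (0,0) is 6.
  row1 ← row1 − (5)·row0  ⇒  L[1][0]=5, U row1=(0, 9, 1)
  row2 ← row2 − (6)·row0  ⇒  L[2][0]=6, U row2=(0, 2, 5)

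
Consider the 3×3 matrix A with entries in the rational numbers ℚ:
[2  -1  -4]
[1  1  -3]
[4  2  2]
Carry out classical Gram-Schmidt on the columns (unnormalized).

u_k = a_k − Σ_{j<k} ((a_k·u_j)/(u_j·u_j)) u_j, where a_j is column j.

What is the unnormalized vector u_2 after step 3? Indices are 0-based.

Step 1: u_0 = a_0 = (2, 1, 4).
Step 2: u_1 = a_1 − (1/3)·u_0 = (-5/3, 2/3, 2/3).
Step 3: u_2 = a_2 − (-1/7)·u_0 − (18/11)·u_1 = (-76/77, -304/77, 114/77).

u_2 = (-76/77, -304/77, 114/77)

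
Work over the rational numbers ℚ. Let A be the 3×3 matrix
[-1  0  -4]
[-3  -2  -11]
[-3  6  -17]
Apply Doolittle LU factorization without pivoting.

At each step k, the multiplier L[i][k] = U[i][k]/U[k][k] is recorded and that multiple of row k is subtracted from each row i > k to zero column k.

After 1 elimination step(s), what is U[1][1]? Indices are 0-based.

U[1][1] = -2

[col 0] pivot -1
  R1 -= 3*R0 → (0, -2, 1)  (L[1][0] := 3)
  R2 -= 3*R0 → (0, 6, -5)  (L[2][0] := 3)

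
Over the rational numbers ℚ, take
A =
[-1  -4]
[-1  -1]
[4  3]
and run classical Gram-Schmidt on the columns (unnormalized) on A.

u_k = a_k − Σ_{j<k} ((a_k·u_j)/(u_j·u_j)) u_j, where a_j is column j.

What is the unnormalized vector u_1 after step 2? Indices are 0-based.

u_1 = (-55/18, -1/18, -7/9)

Step 1: u_0 = a_0 = (-1, -1, 4).
Step 2: u_1 = a_1 − (17/18)·u_0 = (-55/18, -1/18, -7/9).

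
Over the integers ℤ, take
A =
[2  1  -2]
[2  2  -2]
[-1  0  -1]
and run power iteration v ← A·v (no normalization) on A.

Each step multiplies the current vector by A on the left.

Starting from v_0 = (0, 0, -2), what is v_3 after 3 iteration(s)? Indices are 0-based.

v_3 = (40, 52, -2)

v_0 = (0, 0, -2).
v_1 = A·v_0 = (4, 4, 2).
v_2 = A·v_1 = (8, 12, -6).
v_3 = A·v_2 = (40, 52, -2).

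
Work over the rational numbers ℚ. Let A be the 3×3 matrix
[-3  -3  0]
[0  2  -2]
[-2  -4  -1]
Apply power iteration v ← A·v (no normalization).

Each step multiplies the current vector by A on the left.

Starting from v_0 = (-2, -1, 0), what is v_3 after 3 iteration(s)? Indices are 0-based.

v_0 = (-2, -1, 0).
v_1 = A·v_0 = (9, -2, 8).
v_2 = A·v_1 = (-21, -20, -18).
v_3 = A·v_2 = (123, -4, 140).

v_3 = (123, -4, 140)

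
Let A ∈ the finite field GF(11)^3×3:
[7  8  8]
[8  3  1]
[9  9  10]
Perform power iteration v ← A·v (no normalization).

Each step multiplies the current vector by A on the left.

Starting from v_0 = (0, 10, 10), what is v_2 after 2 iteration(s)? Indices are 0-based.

v_2 = (1, 6, 4)

v_0 = (0, 10, 10).
v_1 = A·v_0 = (6, 7, 3).
v_2 = A·v_1 = (1, 6, 4).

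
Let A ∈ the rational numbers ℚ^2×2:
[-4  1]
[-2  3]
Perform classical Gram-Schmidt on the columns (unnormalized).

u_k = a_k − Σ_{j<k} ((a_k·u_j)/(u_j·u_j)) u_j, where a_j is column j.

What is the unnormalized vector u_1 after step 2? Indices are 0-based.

Step 1: u_0 = a_0 = (-4, -2).
Step 2: u_1 = a_1 − (-1/2)·u_0 = (-1, 2).

u_1 = (-1, 2)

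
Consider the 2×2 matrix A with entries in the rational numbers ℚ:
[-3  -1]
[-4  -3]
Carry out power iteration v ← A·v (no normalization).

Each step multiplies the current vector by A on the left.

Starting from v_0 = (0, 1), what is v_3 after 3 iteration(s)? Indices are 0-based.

v_0 = (0, 1).
v_1 = A·v_0 = (-1, -3).
v_2 = A·v_1 = (6, 13).
v_3 = A·v_2 = (-31, -63).

v_3 = (-31, -63)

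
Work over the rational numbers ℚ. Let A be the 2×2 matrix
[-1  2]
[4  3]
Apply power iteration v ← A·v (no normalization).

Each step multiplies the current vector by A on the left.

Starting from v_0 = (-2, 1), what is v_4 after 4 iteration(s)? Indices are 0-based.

v_0 = (-2, 1).
v_1 = A·v_0 = (4, -5).
v_2 = A·v_1 = (-14, 1).
v_3 = A·v_2 = (16, -53).
v_4 = A·v_3 = (-122, -95).

v_4 = (-122, -95)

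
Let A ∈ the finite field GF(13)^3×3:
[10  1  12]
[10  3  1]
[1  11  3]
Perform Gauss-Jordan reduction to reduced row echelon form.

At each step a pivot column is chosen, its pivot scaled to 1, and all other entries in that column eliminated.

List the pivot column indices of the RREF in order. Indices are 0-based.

pivot(0,0)=10: scale R0 → (1, 4, 9)
  clear (1,0): R1 −= (10)R0 → (0, 2, 2)
  clear (2,0): R2 −= (1)R0 → (0, 7, 7)
pivot(1,1)=2: scale R1 → (0, 1, 1)
  clear (0,1): R0 −= (4)R1 → (1, 0, 5)
  clear (2,1): R2 −= (7)R1 → (0, 0, 0)
col 2: no nonzero at/below row 2; advance.

pivot columns: 0, 1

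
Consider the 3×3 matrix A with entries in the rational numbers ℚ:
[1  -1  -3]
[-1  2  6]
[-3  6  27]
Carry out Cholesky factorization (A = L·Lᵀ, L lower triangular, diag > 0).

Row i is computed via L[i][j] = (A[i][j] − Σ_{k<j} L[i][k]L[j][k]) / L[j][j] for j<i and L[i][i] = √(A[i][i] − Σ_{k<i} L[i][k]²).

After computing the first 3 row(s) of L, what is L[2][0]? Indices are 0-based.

Step 1: L[0][0] = √(1) = 1.
  L[1][0] = (-1) / L[0][0] = -1.
Step 2: L[1][1] = √(1) = 1.
  L[2][0] = (-3) / L[0][0] = -3.
  L[2][1] = (3) / L[1][1] = 3.
Step 3: L[2][2] = √(9) = 3.

L[2][0] = -3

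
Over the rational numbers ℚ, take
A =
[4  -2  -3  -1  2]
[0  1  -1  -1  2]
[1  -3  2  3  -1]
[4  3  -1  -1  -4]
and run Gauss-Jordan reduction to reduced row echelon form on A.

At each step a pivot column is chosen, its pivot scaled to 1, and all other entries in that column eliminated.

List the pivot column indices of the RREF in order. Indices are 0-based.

pivot columns: 0, 1, 2, 3

step 1: normalize row 0 (÷4) = (1, -1/2, -3/4, -1/4, 1/2)
  row 2: subtract 1×row0 = (0, -5/2, 11/4, 13/4, -3/2)
  row 3: subtract 4×row0 = (0, 5, 2, 0, -6)
step 2: normalize row 1 (÷1) = (0, 1, -1, -1, 2)
  row 0: subtract -1/2×row1 = (1, 0, -5/4, -3/4, 3/2)
  row 2: subtract -5/2×row1 = (0, 0, 1/4, 3/4, 7/2)
  row 3: subtract 5×row1 = (0, 0, 7, 5, -16)
step 3: normalize row 2 (÷1/4) = (0, 0, 1, 3, 14)
  row 0: subtract -5/4×row2 = (1, 0, 0, 3, 19)
  row 1: subtract -1×row2 = (0, 1, 0, 2, 16)
  row 3: subtract 7×row2 = (0, 0, 0, -16, -114)
step 4: normalize row 3 (÷-16) = (0, 0, 0, 1, 57/8)
  row 0: subtract 3×row3 = (1, 0, 0, 0, -19/8)
  row 1: subtract 2×row3 = (0, 1, 0, 0, 7/4)
  row 2: subtract 3×row3 = (0, 0, 1, 0, -59/8)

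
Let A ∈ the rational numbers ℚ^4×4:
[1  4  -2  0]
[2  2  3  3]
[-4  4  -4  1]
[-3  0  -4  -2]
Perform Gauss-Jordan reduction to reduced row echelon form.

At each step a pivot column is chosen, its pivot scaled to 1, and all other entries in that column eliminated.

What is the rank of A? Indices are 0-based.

pivot(0,0)=1: scale R0 → (1, 4, -2, 0)
  clear (1,0): R1 −= (2)R0 → (0, -6, 7, 3)
  clear (2,0): R2 −= (-4)R0 → (0, 20, -12, 1)
  clear (3,0): R3 −= (-3)R0 → (0, 12, -10, -2)
pivot(1,1)=-6: scale R1 → (0, 1, -7/6, -1/2)
  clear (0,1): R0 −= (4)R1 → (1, 0, 8/3, 2)
  clear (2,1): R2 −= (20)R1 → (0, 0, 34/3, 11)
  clear (3,1): R3 −= (12)R1 → (0, 0, 4, 4)
pivot(2,2)=34/3: scale R2 → (0, 0, 1, 33/34)
  clear (0,2): R0 −= (8/3)R2 → (1, 0, 0, -10/17)
  clear (1,2): R1 −= (-7/6)R2 → (0, 1, 0, 43/68)
  clear (3,2): R3 −= (4)R2 → (0, 0, 0, 2/17)
pivot(3,3)=2/17: scale R3 → (0, 0, 0, 1)
  clear (0,3): R0 −= (-10/17)R3 → (1, 0, 0, 0)
  clear (1,3): R1 −= (43/68)R3 → (0, 1, 0, 0)
  clear (2,3): R2 −= (33/34)R3 → (0, 0, 1, 0)

rank = 4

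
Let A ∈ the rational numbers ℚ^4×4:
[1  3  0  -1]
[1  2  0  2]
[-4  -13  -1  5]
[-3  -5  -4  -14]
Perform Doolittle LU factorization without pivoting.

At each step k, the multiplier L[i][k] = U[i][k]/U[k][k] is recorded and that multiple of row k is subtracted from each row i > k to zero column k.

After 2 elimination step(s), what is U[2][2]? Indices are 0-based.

k=0: U[0][0]=1
  eliminate (1,0): mult=1, new row 1: (0, -1, 0, 3); set L[1][0]=1
  eliminate (2,0): mult=-4, new row 2: (0, -1, -1, 1); set L[2][0]=-4
  eliminate (3,0): mult=-3, new row 3: (0, 4, -4, -17); set L[3][0]=-3
k=1: U[1][1]=-1
  eliminate (2,1): mult=1, new row 2: (0, 0, -1, -2); set L[2][1]=1
  eliminate (3,1): mult=-4, new row 3: (0, 0, -4, -5); set L[3][1]=-4

U[2][2] = -1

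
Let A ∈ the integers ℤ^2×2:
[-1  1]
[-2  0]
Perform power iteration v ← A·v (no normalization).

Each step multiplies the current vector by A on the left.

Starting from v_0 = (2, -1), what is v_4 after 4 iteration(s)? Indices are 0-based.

v_0 = (2, -1).
v_1 = A·v_0 = (-3, -4).
v_2 = A·v_1 = (-1, 6).
v_3 = A·v_2 = (7, 2).
v_4 = A·v_3 = (-5, -14).

v_4 = (-5, -14)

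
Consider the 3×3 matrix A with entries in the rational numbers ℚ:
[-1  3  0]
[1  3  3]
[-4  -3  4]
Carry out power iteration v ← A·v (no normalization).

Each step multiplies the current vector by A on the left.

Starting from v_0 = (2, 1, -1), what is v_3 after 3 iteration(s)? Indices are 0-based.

v_3 = (-119, -319, -186)

v_0 = (2, 1, -1).
v_1 = A·v_0 = (1, 2, -15).
v_2 = A·v_1 = (5, -38, -70).
v_3 = A·v_2 = (-119, -319, -186).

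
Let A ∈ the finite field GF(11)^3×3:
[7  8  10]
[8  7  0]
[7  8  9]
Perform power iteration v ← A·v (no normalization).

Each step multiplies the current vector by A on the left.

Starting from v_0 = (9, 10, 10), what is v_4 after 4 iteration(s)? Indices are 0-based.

v_0 = (9, 10, 10).
v_1 = A·v_0 = (1, 10, 2).
v_2 = A·v_1 = (8, 1, 6).
v_3 = A·v_2 = (3, 5, 8).
v_4 = A·v_3 = (9, 4, 1).

v_4 = (9, 4, 1)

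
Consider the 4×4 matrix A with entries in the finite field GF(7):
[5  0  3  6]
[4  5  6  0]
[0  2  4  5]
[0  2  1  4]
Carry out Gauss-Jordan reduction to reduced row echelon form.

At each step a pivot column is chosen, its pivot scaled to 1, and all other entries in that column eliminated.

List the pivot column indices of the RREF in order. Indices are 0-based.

pivot columns: 0, 1, 2

step 1: normalize row 0 (÷5) = (1, 0, 2, 4)
  row 1: subtract 4×row0 = (0, 5, 5, 5)
step 2: normalize row 1 (÷5) = (0, 1, 1, 1)
  row 2: subtract 2×row1 = (0, 0, 2, 3)
  row 3: subtract 2×row1 = (0, 0, 6, 2)
step 3: normalize row 2 (÷2) = (0, 0, 1, 5)
  row 0: subtract 2×row2 = (1, 0, 0, 1)
  row 1: subtract 1×row2 = (0, 1, 0, 3)
  row 3: subtract 6×row2 = (0, 0, 0, 0)
skip col 3 (zero from row 3)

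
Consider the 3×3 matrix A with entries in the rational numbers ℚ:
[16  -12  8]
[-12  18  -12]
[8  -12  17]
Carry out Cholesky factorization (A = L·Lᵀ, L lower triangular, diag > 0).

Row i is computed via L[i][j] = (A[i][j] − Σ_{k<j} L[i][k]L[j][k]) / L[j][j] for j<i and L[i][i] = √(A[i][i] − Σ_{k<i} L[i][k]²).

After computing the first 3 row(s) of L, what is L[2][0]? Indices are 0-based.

L[2][0] = 2

Step 1: L[0][0] = √(16) = 4.
  L[1][0] = (-12) / L[0][0] = -3.
Step 2: L[1][1] = √(9) = 3.
  L[2][0] = (8) / L[0][0] = 2.
  L[2][1] = (-6) / L[1][1] = -2.
Step 3: L[2][2] = √(9) = 3.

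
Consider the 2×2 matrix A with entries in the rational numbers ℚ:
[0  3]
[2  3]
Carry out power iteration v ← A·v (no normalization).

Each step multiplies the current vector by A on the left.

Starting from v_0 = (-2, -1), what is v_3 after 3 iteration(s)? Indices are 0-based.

v_0 = (-2, -1).
v_1 = A·v_0 = (-3, -7).
v_2 = A·v_1 = (-21, -27).
v_3 = A·v_2 = (-81, -123).

v_3 = (-81, -123)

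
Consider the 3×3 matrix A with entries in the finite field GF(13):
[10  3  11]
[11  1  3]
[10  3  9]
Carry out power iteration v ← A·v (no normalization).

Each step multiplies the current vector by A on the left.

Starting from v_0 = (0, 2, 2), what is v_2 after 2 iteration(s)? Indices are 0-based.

v_2 = (9, 11, 0)

v_0 = (0, 2, 2).
v_1 = A·v_0 = (2, 8, 11).
v_2 = A·v_1 = (9, 11, 0).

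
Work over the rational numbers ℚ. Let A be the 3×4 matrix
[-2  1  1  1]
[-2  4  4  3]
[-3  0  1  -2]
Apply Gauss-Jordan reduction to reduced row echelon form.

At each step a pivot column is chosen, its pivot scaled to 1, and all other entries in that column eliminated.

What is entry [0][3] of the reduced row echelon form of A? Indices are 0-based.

M[0][3] = -1/6

pivot(0,0)=-2: scale R0 → (1, -1/2, -1/2, -1/2)
  clear (1,0): R1 −= (-2)R0 → (0, 3, 3, 2)
  clear (2,0): R2 −= (-3)R0 → (0, -3/2, -1/2, -7/2)
pivot(1,1)=3: scale R1 → (0, 1, 1, 2/3)
  clear (0,1): R0 −= (-1/2)R1 → (1, 0, 0, -1/6)
  clear (2,1): R2 −= (-3/2)R1 → (0, 0, 1, -5/2)
pivot(2,2)=1: scale R2 → (0, 0, 1, -5/2)
  clear (1,2): R1 −= (1)R2 → (0, 1, 0, 19/6)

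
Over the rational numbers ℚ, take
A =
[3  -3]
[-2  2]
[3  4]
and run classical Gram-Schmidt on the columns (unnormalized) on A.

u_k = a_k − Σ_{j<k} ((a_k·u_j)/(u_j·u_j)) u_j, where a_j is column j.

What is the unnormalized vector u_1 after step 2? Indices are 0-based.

u_1 = (-63/22, 21/11, 91/22)

Step 1: u_0 = a_0 = (3, -2, 3).
Step 2: u_1 = a_1 − (-1/22)·u_0 = (-63/22, 21/11, 91/22).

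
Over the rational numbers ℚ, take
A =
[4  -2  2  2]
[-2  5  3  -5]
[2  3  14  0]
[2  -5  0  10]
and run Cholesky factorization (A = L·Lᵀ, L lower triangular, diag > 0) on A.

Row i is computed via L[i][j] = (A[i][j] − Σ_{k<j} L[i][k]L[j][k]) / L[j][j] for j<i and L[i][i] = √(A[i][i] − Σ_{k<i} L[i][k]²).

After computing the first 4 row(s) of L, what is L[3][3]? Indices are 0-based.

L[3][3] = 2

Step 1: L[0][0] = √(4) = 2.
  L[1][0] = (-2) / L[0][0] = -1.
Step 2: L[1][1] = √(4) = 2.
  L[2][0] = (2) / L[0][0] = 1.
  L[2][1] = (4) / L[1][1] = 2.
Step 3: L[2][2] = √(9) = 3.
  L[3][0] = (2) / L[0][0] = 1.
  L[3][1] = (-4) / L[1][1] = -2.
  L[3][2] = (3) / L[2][2] = 1.
Step 4: L[3][3] = √(4) = 2.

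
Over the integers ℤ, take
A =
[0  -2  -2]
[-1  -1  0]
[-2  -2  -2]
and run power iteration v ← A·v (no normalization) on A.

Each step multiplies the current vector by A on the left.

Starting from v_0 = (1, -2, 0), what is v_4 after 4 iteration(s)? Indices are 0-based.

v_0 = (1, -2, 0).
v_1 = A·v_0 = (4, 1, 2).
v_2 = A·v_1 = (-6, -5, -14).
v_3 = A·v_2 = (38, 11, 50).
v_4 = A·v_3 = (-122, -49, -198).

v_4 = (-122, -49, -198)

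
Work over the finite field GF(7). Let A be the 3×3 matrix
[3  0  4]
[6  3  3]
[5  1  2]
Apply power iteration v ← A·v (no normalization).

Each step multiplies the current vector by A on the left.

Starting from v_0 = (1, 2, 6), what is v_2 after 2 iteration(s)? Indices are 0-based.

v_0 = (1, 2, 6).
v_1 = A·v_0 = (6, 2, 5).
v_2 = A·v_1 = (3, 1, 0).

v_2 = (3, 1, 0)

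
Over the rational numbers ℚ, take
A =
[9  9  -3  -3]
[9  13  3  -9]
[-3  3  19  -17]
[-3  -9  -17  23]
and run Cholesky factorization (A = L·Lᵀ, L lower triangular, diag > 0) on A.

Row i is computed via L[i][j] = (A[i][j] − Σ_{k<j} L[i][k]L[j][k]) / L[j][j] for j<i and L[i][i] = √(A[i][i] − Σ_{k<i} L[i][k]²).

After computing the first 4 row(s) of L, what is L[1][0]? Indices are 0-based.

Step 1: L[0][0] = √(9) = 3.
  L[1][0] = (9) / L[0][0] = 3.
Step 2: L[1][1] = √(4) = 2.
  L[2][0] = (-3) / L[0][0] = -1.
  L[2][1] = (6) / L[1][1] = 3.
Step 3: L[2][2] = √(9) = 3.
  L[3][0] = (-3) / L[0][0] = -1.
  L[3][1] = (-6) / L[1][1] = -3.
  L[3][2] = (-9) / L[2][2] = -3.
Step 4: L[3][3] = √(4) = 2.

L[1][0] = 3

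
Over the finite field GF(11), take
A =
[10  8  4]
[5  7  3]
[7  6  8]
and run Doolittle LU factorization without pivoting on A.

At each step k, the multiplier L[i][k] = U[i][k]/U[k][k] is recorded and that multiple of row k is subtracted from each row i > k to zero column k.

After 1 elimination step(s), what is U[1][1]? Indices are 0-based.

[col 0] pivot 10
  R1 -= 6*R0 → (0, 3, 1)  (L[1][0] := 6)
  R2 -= 4*R0 → (0, 7, 3)  (L[2][0] := 4)

U[1][1] = 3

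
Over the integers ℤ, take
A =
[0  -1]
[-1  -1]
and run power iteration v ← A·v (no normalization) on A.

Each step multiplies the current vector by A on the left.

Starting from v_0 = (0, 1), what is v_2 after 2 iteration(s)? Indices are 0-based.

v_2 = (1, 2)

v_0 = (0, 1).
v_1 = A·v_0 = (-1, -1).
v_2 = A·v_1 = (1, 2).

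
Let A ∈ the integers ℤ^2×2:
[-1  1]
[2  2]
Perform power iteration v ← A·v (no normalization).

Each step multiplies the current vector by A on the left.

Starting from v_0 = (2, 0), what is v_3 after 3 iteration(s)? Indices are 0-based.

v_0 = (2, 0).
v_1 = A·v_0 = (-2, 4).
v_2 = A·v_1 = (6, 4).
v_3 = A·v_2 = (-2, 20).

v_3 = (-2, 20)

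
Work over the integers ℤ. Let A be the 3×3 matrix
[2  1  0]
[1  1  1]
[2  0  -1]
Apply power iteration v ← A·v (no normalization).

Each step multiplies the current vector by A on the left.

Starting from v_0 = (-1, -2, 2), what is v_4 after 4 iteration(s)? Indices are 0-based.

v_0 = (-1, -2, 2).
v_1 = A·v_0 = (-4, -1, -4).
v_2 = A·v_1 = (-9, -9, -4).
v_3 = A·v_2 = (-27, -22, -14).
v_4 = A·v_3 = (-76, -63, -40).

v_4 = (-76, -63, -40)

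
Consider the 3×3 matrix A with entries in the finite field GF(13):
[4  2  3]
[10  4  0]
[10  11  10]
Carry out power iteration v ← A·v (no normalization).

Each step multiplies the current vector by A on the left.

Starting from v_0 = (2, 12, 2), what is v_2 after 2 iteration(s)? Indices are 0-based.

v_0 = (2, 12, 2).
v_1 = A·v_0 = (12, 3, 3).
v_2 = A·v_1 = (11, 2, 1).

v_2 = (11, 2, 1)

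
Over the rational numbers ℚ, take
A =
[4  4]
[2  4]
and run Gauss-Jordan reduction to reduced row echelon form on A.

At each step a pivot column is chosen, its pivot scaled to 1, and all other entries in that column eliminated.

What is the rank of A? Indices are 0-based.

rank = 2

step 1: normalize row 0 (÷4) = (1, 1)
  row 1: subtract 2×row0 = (0, 2)
step 2: normalize row 1 (÷2) = (0, 1)
  row 0: subtract 1×row1 = (1, 0)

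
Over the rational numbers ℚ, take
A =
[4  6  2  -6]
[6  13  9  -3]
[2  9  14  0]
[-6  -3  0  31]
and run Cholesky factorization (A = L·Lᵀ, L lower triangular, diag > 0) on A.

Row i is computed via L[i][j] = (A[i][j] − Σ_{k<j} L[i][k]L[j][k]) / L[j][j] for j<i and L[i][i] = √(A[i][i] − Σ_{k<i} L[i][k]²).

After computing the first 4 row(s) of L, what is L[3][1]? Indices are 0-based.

Step 1: L[0][0] = √(4) = 2.
  L[1][0] = (6) / L[0][0] = 3.
Step 2: L[1][1] = √(4) = 2.
  L[2][0] = (2) / L[0][0] = 1.
  L[2][1] = (6) / L[1][1] = 3.
Step 3: L[2][2] = √(4) = 2.
  L[3][0] = (-6) / L[0][0] = -3.
  L[3][1] = (6) / L[1][1] = 3.
  L[3][2] = (-6) / L[2][2] = -3.
Step 4: L[3][3] = √(4) = 2.

L[3][1] = 3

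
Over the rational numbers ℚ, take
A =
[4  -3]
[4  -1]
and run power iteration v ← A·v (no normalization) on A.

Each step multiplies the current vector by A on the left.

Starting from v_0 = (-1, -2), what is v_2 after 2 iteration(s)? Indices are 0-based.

v_2 = (14, 10)

v_0 = (-1, -2).
v_1 = A·v_0 = (2, -2).
v_2 = A·v_1 = (14, 10).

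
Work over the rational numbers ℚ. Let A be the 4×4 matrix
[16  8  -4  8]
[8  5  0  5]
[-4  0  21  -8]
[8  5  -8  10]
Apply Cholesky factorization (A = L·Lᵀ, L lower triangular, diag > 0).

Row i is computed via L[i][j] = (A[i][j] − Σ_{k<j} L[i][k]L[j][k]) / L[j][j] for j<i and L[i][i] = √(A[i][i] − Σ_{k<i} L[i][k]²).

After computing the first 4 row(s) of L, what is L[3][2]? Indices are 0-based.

L[3][2] = -2

Step 1: L[0][0] = √(16) = 4.
  L[1][0] = (8) / L[0][0] = 2.
Step 2: L[1][1] = √(1) = 1.
  L[2][0] = (-4) / L[0][0] = -1.
  L[2][1] = (2) / L[1][1] = 2.
Step 3: L[2][2] = √(16) = 4.
  L[3][0] = (8) / L[0][0] = 2.
  L[3][1] = (1) / L[1][1] = 1.
  L[3][2] = (-8) / L[2][2] = -2.
Step 4: L[3][3] = √(1) = 1.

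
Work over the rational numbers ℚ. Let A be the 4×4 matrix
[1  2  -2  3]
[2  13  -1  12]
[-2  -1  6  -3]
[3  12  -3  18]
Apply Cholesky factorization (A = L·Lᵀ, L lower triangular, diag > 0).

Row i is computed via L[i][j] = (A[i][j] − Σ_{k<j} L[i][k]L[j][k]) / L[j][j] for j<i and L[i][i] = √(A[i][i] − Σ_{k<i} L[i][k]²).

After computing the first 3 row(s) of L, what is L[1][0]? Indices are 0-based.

Step 1: L[0][0] = √(1) = 1.
  L[1][0] = (2) / L[0][0] = 2.
Step 2: L[1][1] = √(9) = 3.
  L[2][0] = (-2) / L[0][0] = -2.
  L[2][1] = (3) / L[1][1] = 1.
Step 3: L[2][2] = √(1) = 1.

L[1][0] = 2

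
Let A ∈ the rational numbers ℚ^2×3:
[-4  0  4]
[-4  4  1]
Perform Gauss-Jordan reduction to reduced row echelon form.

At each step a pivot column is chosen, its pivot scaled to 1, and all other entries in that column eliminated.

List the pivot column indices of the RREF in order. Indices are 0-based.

pivot(0,0)=-4: scale R0 → (1, 0, -1)
  clear (1,0): R1 −= (-4)R0 → (0, 4, -3)
pivot(1,1)=4: scale R1 → (0, 1, -3/4)

pivot columns: 0, 1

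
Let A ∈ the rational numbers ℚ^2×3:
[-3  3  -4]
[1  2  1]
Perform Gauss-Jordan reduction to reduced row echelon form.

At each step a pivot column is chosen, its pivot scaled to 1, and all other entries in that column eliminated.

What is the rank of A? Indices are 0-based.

pivot(0,0)=-3: scale R0 → (1, -1, 4/3)
  clear (1,0): R1 −= (1)R0 → (0, 3, -1/3)
pivot(1,1)=3: scale R1 → (0, 1, -1/9)
  clear (0,1): R0 −= (-1)R1 → (1, 0, 11/9)

rank = 2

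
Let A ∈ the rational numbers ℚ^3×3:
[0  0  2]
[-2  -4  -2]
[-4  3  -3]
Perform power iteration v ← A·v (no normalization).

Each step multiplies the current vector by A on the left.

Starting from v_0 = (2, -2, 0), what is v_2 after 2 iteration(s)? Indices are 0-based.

v_0 = (2, -2, 0).
v_1 = A·v_0 = (0, 4, -14).
v_2 = A·v_1 = (-28, 12, 54).

v_2 = (-28, 12, 54)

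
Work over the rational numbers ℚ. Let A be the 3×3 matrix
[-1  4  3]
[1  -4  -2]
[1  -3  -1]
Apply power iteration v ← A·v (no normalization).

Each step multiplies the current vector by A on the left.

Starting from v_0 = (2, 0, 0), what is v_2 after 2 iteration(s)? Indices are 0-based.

v_0 = (2, 0, 0).
v_1 = A·v_0 = (-2, 2, 2).
v_2 = A·v_1 = (16, -14, -10).

v_2 = (16, -14, -10)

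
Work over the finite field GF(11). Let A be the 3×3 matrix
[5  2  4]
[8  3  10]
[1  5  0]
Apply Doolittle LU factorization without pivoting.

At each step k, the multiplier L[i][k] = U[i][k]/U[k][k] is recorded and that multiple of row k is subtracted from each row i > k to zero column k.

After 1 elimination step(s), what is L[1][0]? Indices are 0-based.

L[1][0] = 6

k=0: U[0][0]=5
  eliminate (1,0): mult=6, new row 1: (0, 2, 8); set L[1][0]=6
  eliminate (2,0): mult=9, new row 2: (0, 9, 8); set L[2][0]=9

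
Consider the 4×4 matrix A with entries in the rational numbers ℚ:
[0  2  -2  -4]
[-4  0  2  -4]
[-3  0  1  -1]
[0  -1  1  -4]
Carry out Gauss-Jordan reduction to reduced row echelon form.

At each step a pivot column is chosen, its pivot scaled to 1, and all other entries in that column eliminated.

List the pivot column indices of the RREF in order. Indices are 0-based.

step 1: exchange rows 0,1
step 1: normalize row 0 (÷-4) = (1, 0, -1/2, 1)
  row 2: subtract -3×row0 = (0, 0, -1/2, 2)
step 2: normalize row 1 (÷2) = (0, 1, -1, -2)
  row 3: subtract -1×row1 = (0, 0, 0, -6)
step 3: normalize row 2 (÷-1/2) = (0, 0, 1, -4)
  row 0: subtract -1/2×row2 = (1, 0, 0, -1)
  row 1: subtract -1×row2 = (0, 1, 0, -6)
step 4: normalize row 3 (÷-6) = (0, 0, 0, 1)
  row 0: subtract -1×row3 = (1, 0, 0, 0)
  row 1: subtract -6×row3 = (0, 1, 0, 0)
  row 2: subtract -4×row3 = (0, 0, 1, 0)

pivot columns: 0, 1, 2, 3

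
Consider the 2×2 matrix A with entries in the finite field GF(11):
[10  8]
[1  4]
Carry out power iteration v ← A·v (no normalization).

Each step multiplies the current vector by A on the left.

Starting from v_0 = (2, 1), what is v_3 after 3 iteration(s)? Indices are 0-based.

v_0 = (2, 1).
v_1 = A·v_0 = (6, 6).
v_2 = A·v_1 = (9, 8).
v_3 = A·v_2 = (0, 8).

v_3 = (0, 8)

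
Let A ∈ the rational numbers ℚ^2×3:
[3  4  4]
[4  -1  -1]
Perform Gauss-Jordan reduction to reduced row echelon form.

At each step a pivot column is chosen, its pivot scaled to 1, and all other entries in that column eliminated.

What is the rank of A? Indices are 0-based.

pivot(0,0)=3: scale R0 → (1, 4/3, 4/3)
  clear (1,0): R1 −= (4)R0 → (0, -19/3, -19/3)
pivot(1,1)=-19/3: scale R1 → (0, 1, 1)
  clear (0,1): R0 −= (4/3)R1 → (1, 0, 0)

rank = 2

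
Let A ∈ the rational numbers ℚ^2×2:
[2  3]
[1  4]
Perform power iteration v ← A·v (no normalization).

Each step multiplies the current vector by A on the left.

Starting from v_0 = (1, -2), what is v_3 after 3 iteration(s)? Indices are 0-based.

v_0 = (1, -2).
v_1 = A·v_0 = (-4, -7).
v_2 = A·v_1 = (-29, -32).
v_3 = A·v_2 = (-154, -157).

v_3 = (-154, -157)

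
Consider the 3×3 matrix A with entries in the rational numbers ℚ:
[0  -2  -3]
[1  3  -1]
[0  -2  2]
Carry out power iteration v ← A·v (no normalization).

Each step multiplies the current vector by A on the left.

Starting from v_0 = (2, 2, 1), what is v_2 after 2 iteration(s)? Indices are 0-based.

v_2 = (-8, 16, -18)

v_0 = (2, 2, 1).
v_1 = A·v_0 = (-7, 7, -2).
v_2 = A·v_1 = (-8, 16, -18).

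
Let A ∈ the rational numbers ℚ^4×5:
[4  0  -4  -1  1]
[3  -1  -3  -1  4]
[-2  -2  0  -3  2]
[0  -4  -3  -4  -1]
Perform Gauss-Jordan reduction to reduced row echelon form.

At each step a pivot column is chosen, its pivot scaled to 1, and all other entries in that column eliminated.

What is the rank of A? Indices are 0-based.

rank = 4

pivot(0,0)=4: scale R0 → (1, 0, -1, -1/4, 1/4)
  clear (1,0): R1 −= (3)R0 → (0, -1, 0, -1/4, 13/4)
  clear (2,0): R2 −= (-2)R0 → (0, -2, -2, -7/2, 5/2)
pivot(1,1)=-1: scale R1 → (0, 1, 0, 1/4, -13/4)
  clear (2,1): R2 −= (-2)R1 → (0, 0, -2, -3, -4)
  clear (3,1): R3 −= (-4)R1 → (0, 0, -3, -3, -14)
pivot(2,2)=-2: scale R2 → (0, 0, 1, 3/2, 2)
  clear (0,2): R0 −= (-1)R2 → (1, 0, 0, 5/4, 9/4)
  clear (3,2): R3 −= (-3)R2 → (0, 0, 0, 3/2, -8)
pivot(3,3)=3/2: scale R3 → (0, 0, 0, 1, -16/3)
  clear (0,3): R0 −= (5/4)R3 → (1, 0, 0, 0, 107/12)
  clear (1,3): R1 −= (1/4)R3 → (0, 1, 0, 0, -23/12)
  clear (2,3): R2 −= (3/2)R3 → (0, 0, 1, 0, 10)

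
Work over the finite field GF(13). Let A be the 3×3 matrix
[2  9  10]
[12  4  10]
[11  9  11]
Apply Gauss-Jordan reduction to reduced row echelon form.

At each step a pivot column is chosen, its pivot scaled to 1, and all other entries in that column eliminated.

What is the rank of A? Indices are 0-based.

rank = 3

pivot(0,0)=2: scale R0 → (1, 11, 5)
  clear (1,0): R1 −= (12)R0 → (0, 2, 2)
  clear (2,0): R2 −= (11)R0 → (0, 5, 8)
pivot(1,1)=2: scale R1 → (0, 1, 1)
  clear (0,1): R0 −= (11)R1 → (1, 0, 7)
  clear (2,1): R2 −= (5)R1 → (0, 0, 3)
pivot(2,2)=3: scale R2 → (0, 0, 1)
  clear (0,2): R0 −= (7)R2 → (1, 0, 0)
  clear (1,2): R1 −= (1)R2 → (0, 1, 0)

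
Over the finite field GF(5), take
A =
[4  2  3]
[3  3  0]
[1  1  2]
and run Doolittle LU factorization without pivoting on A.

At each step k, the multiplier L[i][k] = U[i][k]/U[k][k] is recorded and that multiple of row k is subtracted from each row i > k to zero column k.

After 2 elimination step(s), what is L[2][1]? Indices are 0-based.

L[2][1] = 2

k=0: U[0][0]=4
  eliminate (1,0): mult=2, new row 1: (0, 4, 4); set L[1][0]=2
  eliminate (2,0): mult=4, new row 2: (0, 3, 0); set L[2][0]=4
k=1: U[1][1]=4
  eliminate (2,1): mult=2, new row 2: (0, 0, 2); set L[2][1]=2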